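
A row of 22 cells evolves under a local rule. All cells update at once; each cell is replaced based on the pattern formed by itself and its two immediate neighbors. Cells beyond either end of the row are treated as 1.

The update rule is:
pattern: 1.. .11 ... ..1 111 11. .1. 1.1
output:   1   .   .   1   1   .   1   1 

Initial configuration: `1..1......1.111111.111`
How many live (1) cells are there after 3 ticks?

14

.1111....111.1111.1.11
1.11.1..1.1.1.11.111.1
.1..1111111111..1.1.1.
count of 1: 14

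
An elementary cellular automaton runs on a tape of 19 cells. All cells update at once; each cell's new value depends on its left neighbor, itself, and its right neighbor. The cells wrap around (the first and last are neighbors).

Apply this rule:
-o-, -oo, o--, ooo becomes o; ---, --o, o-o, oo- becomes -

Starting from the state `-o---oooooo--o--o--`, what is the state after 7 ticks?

-o-o-o-o-o-o-oo-o-o

-oo--ooooo-o-oo-oo-
-o-o-oooo--o-o--o-o
-o-o-ooo-o-o-oo-o-o
-o-o-oo--o-o-o--o-o
-o-o-o-o-o-o-oo-o-o
-o-o-o-o-o-o-o--o-o
-o-o-o-o-o-o-oo-o-o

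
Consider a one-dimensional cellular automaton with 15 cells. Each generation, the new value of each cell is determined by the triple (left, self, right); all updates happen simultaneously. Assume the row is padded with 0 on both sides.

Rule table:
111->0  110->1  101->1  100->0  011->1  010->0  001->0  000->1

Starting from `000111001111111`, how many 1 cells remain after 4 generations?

8

110101001000001
111010000011100
101100111010101
011100101101010
count of 1: 8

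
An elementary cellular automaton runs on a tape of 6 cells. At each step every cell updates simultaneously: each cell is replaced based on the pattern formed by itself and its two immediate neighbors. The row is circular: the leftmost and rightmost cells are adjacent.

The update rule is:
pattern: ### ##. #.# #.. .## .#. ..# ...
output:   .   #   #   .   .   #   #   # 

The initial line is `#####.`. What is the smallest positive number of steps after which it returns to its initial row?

15

....##
.###.#
#..###
#.#...
###.##
..##..
##.#.#
.####.
#...#.
#.####
##....
.#.###
###..#
..#.#.
#####.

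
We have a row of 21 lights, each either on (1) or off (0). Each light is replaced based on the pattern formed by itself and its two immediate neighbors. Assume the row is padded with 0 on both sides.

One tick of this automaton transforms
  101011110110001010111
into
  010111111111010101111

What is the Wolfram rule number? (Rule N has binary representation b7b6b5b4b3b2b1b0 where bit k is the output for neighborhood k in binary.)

position 5: 111 → 1  (bit 7 = 1)
position 7: 110 → 1  (bit 6 = 1)
position 1: 101 → 1  (bit 5 = 1)
position 11: 100 → 1  (bit 4 = 1)
position 4: 011 → 1  (bit 3 = 1)
position 0: 010 → 0  (bit 2 = 0)
position 13: 001 → 1  (bit 1 = 1)
position 12: 000 → 0  (bit 0 = 0)
bits b7..b0 = 11111010 = 250

250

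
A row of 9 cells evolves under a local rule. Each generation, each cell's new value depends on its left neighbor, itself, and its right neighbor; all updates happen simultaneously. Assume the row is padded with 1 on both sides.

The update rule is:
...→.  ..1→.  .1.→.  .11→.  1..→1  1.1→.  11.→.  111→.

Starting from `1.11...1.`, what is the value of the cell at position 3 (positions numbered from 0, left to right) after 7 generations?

.

....1....
1....1...
.1....1..
..1....1.
1..1.....
.1..1....
..1..1...
position 3 holds .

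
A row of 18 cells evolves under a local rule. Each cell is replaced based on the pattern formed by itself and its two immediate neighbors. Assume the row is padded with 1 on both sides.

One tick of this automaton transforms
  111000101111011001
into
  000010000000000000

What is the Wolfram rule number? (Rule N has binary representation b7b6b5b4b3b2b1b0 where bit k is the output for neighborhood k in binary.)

1

position 0: 111 → 0  (bit 7 = 0)
position 2: 110 → 0  (bit 6 = 0)
position 7: 101 → 0  (bit 5 = 0)
position 3: 100 → 0  (bit 4 = 0)
position 8: 011 → 0  (bit 3 = 0)
position 6: 010 → 0  (bit 2 = 0)
position 5: 001 → 0  (bit 1 = 0)
position 4: 000 → 1  (bit 0 = 1)
bits b7..b0 = 00000001 = 1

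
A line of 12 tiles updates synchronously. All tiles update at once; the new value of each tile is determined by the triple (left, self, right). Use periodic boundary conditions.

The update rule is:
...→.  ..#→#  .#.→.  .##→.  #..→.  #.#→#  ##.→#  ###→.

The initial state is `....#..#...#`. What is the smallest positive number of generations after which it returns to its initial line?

12

...#..#...#.
..#..#...#..
.#..#...#...
#..#...#....
..#...#....#
.#...#....#.
#...#....#..
...#....#..#
..#....#..#.
.#....#..#..
#....#..#...
....#..#...#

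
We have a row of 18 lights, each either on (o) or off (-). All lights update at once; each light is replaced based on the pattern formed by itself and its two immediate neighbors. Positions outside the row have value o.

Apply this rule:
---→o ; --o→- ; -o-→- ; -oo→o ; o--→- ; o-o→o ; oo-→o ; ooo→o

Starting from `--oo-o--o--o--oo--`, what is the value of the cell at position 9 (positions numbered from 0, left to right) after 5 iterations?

o

iteration 1: --ooo---------oo--
iteration 2: --ooo-ooooooo-oo--
iteration 3: --oooooooooooooo--
iteration 4: --oooooooooooooo--  (fixed point — unchanged through iteration 5)
position 9 holds o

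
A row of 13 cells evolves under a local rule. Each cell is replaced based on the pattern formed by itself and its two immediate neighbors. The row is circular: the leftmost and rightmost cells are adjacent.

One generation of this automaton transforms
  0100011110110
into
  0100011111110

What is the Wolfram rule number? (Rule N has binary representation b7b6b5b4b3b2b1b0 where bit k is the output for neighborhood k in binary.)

position 6: 111 → 1  (bit 7 = 1)
position 8: 110 → 1  (bit 6 = 1)
position 9: 101 → 1  (bit 5 = 1)
position 2: 100 → 0  (bit 4 = 0)
position 5: 011 → 1  (bit 3 = 1)
position 1: 010 → 1  (bit 2 = 1)
position 0: 001 → 0  (bit 1 = 0)
position 3: 000 → 0  (bit 0 = 0)
bits b7..b0 = 11101100 = 236

236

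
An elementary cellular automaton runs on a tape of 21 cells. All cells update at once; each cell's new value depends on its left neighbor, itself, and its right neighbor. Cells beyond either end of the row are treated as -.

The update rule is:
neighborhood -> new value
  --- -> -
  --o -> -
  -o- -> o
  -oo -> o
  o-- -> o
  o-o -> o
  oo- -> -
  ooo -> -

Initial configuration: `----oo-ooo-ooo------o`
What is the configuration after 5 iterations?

----o-oo--oo--o-----o
----ooo-o-o-o-oo----o
----o--oooooooo-o---o
----oo-o-------ooo--o
----o-ooo------o--o-o

----o-ooo------o--o-o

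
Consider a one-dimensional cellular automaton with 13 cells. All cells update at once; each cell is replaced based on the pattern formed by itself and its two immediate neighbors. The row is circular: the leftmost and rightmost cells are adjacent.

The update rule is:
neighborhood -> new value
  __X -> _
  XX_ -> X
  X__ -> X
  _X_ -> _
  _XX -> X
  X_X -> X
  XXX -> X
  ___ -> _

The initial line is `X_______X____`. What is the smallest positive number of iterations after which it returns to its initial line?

13

_X_______X___
__X_______X__
___X_______X_
____X_______X
X____X_______
_X____X______
__X____X_____
___X____X____
____X____X___
_____X____X__
______X____X_
_______X____X
X_______X____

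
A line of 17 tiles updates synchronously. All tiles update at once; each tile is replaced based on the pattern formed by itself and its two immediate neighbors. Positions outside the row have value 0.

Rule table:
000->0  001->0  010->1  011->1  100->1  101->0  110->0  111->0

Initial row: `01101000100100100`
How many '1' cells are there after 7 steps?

9

step 1: 01001100110110110
step 2: 01101010100100101
step 3: 01001010110110101
step 4: 01101010100100101  (repeats step 2; period 2)
step 7: 01001010110110101
count of 1: 9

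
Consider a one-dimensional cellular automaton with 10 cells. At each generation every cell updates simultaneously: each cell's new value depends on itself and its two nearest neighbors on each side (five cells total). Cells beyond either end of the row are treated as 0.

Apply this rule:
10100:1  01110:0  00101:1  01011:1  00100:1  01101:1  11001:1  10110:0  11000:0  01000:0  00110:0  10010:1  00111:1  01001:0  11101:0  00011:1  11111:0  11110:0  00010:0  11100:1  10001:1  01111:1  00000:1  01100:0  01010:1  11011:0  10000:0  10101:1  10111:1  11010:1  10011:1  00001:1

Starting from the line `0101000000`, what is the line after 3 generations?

0111001111
1101111101
0101100011

0101100011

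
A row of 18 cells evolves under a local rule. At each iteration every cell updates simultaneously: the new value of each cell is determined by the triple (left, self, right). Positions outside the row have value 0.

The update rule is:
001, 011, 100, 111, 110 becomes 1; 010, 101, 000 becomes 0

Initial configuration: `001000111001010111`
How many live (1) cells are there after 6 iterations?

17

010101111110000111
100001111111001111
010011111111111111
101111111111111111
001111111111111111
011111111111111111
count of 1: 17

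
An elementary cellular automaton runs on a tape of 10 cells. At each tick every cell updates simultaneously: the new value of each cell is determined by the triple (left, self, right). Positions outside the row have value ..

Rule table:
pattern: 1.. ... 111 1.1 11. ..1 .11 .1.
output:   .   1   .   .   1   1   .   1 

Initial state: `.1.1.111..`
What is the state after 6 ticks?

11.1...1.1
.1.1.111.1
11.1...1.1  (repeats tick 1; period 2)
tick 6: .1.1.111.1

.1.1.111.1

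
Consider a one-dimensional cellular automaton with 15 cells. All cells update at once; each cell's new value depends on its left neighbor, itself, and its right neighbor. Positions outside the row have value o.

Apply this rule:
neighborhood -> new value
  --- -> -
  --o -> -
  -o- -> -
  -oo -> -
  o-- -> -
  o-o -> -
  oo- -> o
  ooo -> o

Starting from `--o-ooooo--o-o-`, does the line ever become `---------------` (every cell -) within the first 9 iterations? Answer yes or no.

yes

iteration 1: -----oooo------
iteration 2: ------ooo------
iteration 3: -------oo------
iteration 4: --------o------
iteration 5: ---------------
all cells are - at iteration 5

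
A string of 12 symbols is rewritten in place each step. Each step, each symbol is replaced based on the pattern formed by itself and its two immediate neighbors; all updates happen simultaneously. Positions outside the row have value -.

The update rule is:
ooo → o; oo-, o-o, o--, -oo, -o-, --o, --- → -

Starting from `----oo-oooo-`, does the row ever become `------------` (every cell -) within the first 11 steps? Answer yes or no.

step 1: --------oo--
step 2: ------------
all cells are - at step 2

yes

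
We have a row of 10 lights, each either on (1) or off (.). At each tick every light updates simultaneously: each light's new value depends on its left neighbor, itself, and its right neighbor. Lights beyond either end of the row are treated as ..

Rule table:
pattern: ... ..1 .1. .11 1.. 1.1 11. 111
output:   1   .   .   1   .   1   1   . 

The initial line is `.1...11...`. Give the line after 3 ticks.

...1.11.11
11..111111
11..1....1

11..1....1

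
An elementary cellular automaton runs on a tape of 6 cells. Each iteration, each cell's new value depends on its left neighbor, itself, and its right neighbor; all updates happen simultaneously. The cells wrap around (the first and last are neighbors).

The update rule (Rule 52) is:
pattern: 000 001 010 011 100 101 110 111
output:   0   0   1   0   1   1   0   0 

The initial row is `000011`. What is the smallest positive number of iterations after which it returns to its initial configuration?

100000
110000
001000
001100
000010
000011

6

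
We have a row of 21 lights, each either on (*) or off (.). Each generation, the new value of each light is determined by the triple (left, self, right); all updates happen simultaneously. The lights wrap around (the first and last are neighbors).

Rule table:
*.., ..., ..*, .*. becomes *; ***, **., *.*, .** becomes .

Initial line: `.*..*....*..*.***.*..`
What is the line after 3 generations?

*************.....***
.............*****...
*************.....***

*************.....***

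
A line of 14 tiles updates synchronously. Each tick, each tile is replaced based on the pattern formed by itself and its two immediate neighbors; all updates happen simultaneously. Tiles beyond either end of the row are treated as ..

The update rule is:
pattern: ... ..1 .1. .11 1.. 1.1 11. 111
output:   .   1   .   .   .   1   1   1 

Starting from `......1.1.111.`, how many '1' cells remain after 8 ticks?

4

.....1.1.1.11.
....1.1.1.1.1.
...1.1.1.1.1..
..1.1.1.1.1...
.1.1.1.1.1....
1.1.1.1.1.....
.1.1.1.1......
1.1.1.1.......
count of 1: 4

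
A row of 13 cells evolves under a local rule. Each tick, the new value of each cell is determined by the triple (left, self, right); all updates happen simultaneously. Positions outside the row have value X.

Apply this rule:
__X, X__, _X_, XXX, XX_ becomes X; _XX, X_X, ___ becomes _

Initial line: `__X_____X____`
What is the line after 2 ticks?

XXXX___XXX__X
XXXXX_X_XXXX_

XXXXX_X_XXXX_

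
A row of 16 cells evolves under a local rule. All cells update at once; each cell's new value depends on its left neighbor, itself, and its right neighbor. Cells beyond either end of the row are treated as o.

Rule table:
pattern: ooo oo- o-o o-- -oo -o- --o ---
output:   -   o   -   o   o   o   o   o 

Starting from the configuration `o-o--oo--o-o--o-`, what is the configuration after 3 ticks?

o-oooooooo-oooo-

tick 1: o-oooooooo-oooo-
tick 2: o-o------o-o--o-
tick 3: o-oooooooo-oooo-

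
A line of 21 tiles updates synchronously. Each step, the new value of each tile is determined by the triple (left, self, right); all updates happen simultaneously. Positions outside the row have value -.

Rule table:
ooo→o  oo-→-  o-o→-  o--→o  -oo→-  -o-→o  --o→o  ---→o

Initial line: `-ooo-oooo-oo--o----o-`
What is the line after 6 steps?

o-o---oo----ooooooooo
o-oooo--oooo-ooooooo-
o--oo-oo-oo---ooooo-o
ooo--------ooo-ooo--o
-o-oooooooo-o---o-ooo
oo--oooooo--ooooo--o-

oo--oooooo--ooooo--o-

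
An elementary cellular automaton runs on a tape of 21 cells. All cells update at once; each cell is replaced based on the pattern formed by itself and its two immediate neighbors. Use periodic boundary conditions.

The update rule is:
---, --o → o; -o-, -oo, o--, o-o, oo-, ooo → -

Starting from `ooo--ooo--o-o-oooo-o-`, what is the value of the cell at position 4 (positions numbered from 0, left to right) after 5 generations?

----o----o-----------
oooo--ooo--oooooooooo
-----o----o----------
ooooo--ooo--ooooooooo
------o----o---------
position 4 holds -

-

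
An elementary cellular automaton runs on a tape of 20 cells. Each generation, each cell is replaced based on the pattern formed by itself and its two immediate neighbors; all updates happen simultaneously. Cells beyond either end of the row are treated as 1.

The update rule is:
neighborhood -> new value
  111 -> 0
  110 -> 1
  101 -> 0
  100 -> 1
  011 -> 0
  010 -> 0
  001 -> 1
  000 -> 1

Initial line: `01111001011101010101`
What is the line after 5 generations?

00111000010000000000

generation 1: 00001110000100000000
generation 2: 11110011111011111111
generation 3: 00011100001000000000
generation 4: 11100111110111111111
generation 5: 00111000010000000000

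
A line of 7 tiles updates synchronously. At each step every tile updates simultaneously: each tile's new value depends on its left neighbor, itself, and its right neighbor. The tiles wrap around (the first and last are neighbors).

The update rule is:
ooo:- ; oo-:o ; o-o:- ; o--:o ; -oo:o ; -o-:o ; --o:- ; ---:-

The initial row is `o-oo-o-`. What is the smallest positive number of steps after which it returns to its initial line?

1

step 1: o-oo-o-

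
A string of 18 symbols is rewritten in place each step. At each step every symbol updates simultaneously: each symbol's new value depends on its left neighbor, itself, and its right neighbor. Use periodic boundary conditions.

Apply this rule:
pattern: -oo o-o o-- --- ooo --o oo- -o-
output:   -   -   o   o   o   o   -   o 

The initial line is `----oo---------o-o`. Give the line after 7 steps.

step 1: oooo--oooooooooo-o
step 2: ooo-oo-oooooooo---
step 3: -o------oooooo-ooo
step 4: -ooooooo-oooo---o-
step 5: o-ooooo---oo-ooooo
step 6: ---ooo-ooo----oooo
step 7: ooo-o---o-oooo-oo-

ooo-o---o-oooo-oo-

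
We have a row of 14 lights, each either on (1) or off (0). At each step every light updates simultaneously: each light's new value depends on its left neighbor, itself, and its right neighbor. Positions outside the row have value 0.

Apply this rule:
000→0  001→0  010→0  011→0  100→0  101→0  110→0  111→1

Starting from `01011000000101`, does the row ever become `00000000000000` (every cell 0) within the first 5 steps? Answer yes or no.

yes

00000000000000
all cells are 0 at step 1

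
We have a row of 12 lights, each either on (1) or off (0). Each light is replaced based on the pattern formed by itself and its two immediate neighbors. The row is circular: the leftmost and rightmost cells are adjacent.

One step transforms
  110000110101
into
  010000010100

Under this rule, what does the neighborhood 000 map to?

At position 3 the neighborhood is 000; the next row has 0 there.

0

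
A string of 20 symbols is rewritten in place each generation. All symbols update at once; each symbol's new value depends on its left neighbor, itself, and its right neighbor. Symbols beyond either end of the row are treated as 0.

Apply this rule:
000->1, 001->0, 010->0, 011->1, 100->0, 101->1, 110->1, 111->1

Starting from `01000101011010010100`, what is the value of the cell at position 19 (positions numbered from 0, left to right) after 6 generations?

1

00010010111100001001
11000001111101100000
11011101111111101111
11111111111111111111
11111111111111111111  (fixed point — unchanged through generation 6)
position 19 holds 1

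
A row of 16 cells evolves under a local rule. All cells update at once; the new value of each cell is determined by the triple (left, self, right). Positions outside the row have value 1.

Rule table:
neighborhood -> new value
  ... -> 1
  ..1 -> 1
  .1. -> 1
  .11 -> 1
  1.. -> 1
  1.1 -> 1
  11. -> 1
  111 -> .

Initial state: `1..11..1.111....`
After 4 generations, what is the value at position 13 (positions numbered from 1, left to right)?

.

generation 1: 1111111111.11111
generation 2: .........111....
generation 3: 1111111111.11111  (repeats generation 1; period 2)
generation 4: .........111....
position 13 holds .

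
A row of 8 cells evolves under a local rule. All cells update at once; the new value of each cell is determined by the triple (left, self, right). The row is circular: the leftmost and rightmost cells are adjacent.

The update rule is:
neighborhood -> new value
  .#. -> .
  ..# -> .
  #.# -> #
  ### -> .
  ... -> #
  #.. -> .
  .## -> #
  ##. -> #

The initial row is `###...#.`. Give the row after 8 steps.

###...#.

#.#.#..#
##.#...#
.##..#.#
###...#.  (repeats step 0; period 4)
step 8: ###...#.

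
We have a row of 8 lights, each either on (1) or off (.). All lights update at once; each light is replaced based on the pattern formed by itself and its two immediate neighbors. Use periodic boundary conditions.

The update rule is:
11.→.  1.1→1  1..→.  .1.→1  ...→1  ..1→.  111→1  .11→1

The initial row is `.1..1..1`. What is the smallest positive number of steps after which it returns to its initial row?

24

11..1..1
1...1..1
..1.1..1
..111..1
..11...1
..1..1.1
..1..111
..1..11.
1.1..1..
111..1..
11...1..
1..1.1..
1..111..
1..11...
1..1..1.
1..1..11
...1..11
.1.1..1.
.111..1.
.11...1.
.1..1.1.
.1..111.
.1..11..
.1..1..1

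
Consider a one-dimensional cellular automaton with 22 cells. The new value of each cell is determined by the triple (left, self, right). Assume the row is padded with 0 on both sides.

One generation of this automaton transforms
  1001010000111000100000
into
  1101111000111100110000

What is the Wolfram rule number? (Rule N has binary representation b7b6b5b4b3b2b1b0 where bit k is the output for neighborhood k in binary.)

252

position 11: 111 → 1  (bit 7 = 1)
position 12: 110 → 1  (bit 6 = 1)
position 4: 101 → 1  (bit 5 = 1)
position 1: 100 → 1  (bit 4 = 1)
position 10: 011 → 1  (bit 3 = 1)
position 0: 010 → 1  (bit 2 = 1)
position 2: 001 → 0  (bit 1 = 0)
position 7: 000 → 0  (bit 0 = 0)
bits b7..b0 = 11111100 = 252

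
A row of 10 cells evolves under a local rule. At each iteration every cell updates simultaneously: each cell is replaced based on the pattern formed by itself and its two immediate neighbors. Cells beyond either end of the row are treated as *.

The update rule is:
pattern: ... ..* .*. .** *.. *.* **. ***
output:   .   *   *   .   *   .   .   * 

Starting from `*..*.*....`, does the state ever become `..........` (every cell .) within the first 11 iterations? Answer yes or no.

no

.***.**..*
..*....**.
****..*...
***.****.*
**...**...
*.*.*..*.*
..*.****..
***..**.**
**.**....*
*....*..*.
.*..*****.
iteration 11 is .*..*****., still not uniform .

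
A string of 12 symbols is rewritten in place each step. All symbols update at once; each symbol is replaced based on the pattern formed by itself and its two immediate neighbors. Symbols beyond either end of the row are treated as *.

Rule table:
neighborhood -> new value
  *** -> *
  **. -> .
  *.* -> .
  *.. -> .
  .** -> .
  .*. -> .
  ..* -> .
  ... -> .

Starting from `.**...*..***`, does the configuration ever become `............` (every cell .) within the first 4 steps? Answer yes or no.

step 1: ..........**
step 2: ...........*
step 3: ............
all cells are . at step 3

yes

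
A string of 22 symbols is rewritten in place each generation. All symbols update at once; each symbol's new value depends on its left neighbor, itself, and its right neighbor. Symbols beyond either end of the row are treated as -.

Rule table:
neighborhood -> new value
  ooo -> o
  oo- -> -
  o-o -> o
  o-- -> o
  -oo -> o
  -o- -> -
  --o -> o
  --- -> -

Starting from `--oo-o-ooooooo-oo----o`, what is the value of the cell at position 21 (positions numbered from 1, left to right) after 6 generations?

-oo-o-ooooooo-oo-o--o-
oo-o-ooooooo-oo-o-oo-o
o-o-ooooooo-oo-o-oo-o-
-o-ooooooo-oo-o-oo-o-o
o-ooooooo-oo-o-oo-o-o-
-ooooooo-oo-o-oo-o-o-o
position 21 holds -

-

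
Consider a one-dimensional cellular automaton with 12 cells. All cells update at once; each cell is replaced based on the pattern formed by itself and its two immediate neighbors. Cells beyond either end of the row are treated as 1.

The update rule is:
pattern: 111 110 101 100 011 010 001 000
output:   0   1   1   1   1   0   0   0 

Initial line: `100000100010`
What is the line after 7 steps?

011011110001

step 1: 110000010001
step 2: 011000001001
step 3: 111100000101
step 4: 000110000011
step 5: 100111000010
step 6: 110101100001
step 7: 011011110001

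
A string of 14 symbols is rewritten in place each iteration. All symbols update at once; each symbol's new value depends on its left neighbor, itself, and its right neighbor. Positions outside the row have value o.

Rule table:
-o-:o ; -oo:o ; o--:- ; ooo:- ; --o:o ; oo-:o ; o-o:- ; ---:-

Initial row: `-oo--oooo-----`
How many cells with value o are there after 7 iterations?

-oo-oo--o----o
-oo-oo-oo---oo
-oo-oo-oo--oo-
-oo-oo-oo-ooo-
-oo-oo-oo-o-o-
-oo-oo-oo-o-o-  (fixed point — unchanged through iteration 7)
count of o: 8

8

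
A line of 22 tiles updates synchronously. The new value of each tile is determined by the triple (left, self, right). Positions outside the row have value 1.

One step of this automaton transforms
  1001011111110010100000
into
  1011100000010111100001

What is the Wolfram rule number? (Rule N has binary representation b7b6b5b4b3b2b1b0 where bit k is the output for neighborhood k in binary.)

position 6: 111 → 0  (bit 7 = 0)
position 0: 110 → 1  (bit 6 = 1)
position 4: 101 → 1  (bit 5 = 1)
position 1: 100 → 0  (bit 4 = 0)
position 5: 011 → 0  (bit 3 = 0)
position 3: 010 → 1  (bit 2 = 1)
position 2: 001 → 1  (bit 1 = 1)
position 18: 000 → 0  (bit 0 = 0)
bits b7..b0 = 01100110 = 102

102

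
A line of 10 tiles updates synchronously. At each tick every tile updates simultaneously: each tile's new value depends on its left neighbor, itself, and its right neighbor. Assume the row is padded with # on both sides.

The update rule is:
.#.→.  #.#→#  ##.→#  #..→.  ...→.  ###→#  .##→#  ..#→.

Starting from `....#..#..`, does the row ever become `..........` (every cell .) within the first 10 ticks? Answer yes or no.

..........
all cells are . at tick 1

yes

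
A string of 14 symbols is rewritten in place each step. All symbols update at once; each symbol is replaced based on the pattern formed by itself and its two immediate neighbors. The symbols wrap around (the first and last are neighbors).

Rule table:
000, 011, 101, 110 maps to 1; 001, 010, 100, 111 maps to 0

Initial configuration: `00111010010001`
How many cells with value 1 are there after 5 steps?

10

00101100000100
10011101110001
10010111010101
10001101101011
10101111110110
count of 1: 10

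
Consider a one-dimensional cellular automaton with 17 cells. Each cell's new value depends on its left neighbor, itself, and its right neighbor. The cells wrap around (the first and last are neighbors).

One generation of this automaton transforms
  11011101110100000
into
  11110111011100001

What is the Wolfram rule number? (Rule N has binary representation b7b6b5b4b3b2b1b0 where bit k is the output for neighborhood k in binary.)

position 4: 111 → 0  (bit 7 = 0)
position 1: 110 → 1  (bit 6 = 1)
position 2: 101 → 1  (bit 5 = 1)
position 12: 100 → 0  (bit 4 = 0)
position 0: 011 → 1  (bit 3 = 1)
position 11: 010 → 1  (bit 2 = 1)
position 16: 001 → 1  (bit 1 = 1)
position 13: 000 → 0  (bit 0 = 0)
bits b7..b0 = 01101110 = 110

110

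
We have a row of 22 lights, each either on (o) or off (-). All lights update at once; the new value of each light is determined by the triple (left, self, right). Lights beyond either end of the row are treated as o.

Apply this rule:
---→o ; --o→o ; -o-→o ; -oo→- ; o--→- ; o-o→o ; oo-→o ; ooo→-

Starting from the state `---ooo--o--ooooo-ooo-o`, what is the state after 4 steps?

---o-o-o-o-o-o-----o-o

step 1: -oo--o-oo-o----oo--oo-
step 2: o-o-ooo-ooo-ooo-o-o-oo
step 3: oooo--oo--oo--oooooo--
step 4: ---o-o-o-o-o-o-----o-o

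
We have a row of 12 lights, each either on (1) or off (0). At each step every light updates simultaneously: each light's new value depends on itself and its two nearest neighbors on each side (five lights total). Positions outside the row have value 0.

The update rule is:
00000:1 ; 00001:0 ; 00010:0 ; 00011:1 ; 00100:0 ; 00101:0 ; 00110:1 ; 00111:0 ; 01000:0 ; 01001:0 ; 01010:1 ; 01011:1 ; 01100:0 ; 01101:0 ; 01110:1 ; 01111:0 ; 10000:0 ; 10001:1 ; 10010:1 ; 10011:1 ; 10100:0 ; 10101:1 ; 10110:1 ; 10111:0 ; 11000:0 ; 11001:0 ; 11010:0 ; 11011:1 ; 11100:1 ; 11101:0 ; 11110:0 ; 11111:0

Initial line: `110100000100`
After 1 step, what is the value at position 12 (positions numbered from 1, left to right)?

step 1: 100000100000
position 12 holds 0

0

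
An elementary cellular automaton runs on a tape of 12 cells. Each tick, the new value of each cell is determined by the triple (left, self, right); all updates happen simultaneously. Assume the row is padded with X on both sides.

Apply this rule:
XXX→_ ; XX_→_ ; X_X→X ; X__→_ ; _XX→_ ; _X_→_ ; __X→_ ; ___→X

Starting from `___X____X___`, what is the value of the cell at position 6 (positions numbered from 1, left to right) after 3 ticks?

X

tick 1: _X___XX___X_
tick 2: X__X____X__X
tick 3: _____XX_____
position 6 holds X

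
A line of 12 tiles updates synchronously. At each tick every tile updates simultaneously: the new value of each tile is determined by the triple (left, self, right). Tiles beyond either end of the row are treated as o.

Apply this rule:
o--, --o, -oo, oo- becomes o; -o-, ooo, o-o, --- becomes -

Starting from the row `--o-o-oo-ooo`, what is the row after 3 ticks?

-ooooo-oooo-

tick 1: oo----oo-o--
tick 2: -oo--ooo--oo
tick 3: -ooooo-oooo-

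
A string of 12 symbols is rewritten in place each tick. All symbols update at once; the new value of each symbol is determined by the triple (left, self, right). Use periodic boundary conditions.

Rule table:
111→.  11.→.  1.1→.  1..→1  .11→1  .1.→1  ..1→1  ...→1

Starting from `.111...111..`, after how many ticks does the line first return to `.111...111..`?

tick 1: 11..1111..11
tick 2: ..111...111.
tick 3: 111..1111..1
tick 4: ...111...111
tick 5: 1111..1111..
tick 6: 1...111...11
tick 7: .1111..1111.
tick 8: 11...111...1
tick 9: ..1111..1111
tick 10: 111...111...
tick 11: 1..1111..111
tick 12: .111...111..

12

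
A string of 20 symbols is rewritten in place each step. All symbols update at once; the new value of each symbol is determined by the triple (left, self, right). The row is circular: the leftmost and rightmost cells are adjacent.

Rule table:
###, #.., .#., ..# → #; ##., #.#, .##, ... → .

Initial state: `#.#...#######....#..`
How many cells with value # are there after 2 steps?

10

#.##.#.#####.#..####
.....#..###..###.###
count of #: 10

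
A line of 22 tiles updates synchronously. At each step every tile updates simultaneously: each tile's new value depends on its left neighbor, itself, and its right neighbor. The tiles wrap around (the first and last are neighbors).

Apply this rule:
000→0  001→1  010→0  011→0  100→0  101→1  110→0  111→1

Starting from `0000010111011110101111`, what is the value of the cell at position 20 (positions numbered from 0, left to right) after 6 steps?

0000101010101101010110
0001010101010010101000
0010101010100101010000
0101010101001010100000
1010101010010101000000
0101010100101010000001
position 20 holds 0

0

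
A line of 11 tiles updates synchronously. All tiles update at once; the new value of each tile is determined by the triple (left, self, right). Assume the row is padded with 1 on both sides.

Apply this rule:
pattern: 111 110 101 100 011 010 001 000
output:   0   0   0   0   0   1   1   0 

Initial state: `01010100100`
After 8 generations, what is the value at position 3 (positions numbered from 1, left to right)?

generation 1: 01010101101
generation 2: 01010100000
generation 3: 01010100001
generation 4: 01010100010
generation 5: 01010100110
generation 6: 01010101000
generation 7: 01010101001
generation 8: 01010101010
position 3 holds 0

0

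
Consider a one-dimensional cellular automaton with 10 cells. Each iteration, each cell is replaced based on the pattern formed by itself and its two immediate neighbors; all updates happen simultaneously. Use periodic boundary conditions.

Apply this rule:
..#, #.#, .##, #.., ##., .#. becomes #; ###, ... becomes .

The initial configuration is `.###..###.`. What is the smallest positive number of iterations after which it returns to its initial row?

2

##.####.##
.###..###.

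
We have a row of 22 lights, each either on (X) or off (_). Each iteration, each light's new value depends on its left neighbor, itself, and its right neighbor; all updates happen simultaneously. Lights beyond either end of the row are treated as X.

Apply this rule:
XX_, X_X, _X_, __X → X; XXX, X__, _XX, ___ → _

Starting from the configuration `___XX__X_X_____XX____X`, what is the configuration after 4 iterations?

X___XX_X_X_XX__XXXX__X

__X_X_XXXX____X_X___X_
_XXXXX___X___XXXX__XXX
X____X__XX__X___X_X___
X___XX_X_X_XX__XXXX__X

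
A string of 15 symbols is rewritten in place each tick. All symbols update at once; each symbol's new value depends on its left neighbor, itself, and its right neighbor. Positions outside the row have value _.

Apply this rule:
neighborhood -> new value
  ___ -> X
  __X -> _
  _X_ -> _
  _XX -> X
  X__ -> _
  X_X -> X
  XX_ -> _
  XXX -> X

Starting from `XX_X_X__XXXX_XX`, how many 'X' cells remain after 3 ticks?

6

X_X_X___XXX_XX_
_X_X__X_XX_XX__
__X____XX_XX__X
count of X: 6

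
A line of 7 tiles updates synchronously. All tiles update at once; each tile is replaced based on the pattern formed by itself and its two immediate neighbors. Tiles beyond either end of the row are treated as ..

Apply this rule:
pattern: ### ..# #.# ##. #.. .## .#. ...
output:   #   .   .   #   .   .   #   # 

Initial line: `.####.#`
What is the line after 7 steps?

#.#.#.#

step 1: ..###.#
step 2: #..##.#
step 3: #...#.#
step 4: #.#.#.#
step 5: #.#.#.#  (fixed point — unchanged through step 7)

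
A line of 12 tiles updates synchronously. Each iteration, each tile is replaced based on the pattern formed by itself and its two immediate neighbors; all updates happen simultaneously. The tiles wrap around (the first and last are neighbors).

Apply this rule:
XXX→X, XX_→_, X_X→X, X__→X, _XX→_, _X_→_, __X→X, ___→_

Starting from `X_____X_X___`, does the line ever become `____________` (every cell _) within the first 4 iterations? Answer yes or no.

no

_X___X_X_X_X
X_X_X_X_X_X_
_X_X_X_X_X_X
X_X_X_X_X_X_
iteration 4 is X_X_X_X_X_X_, still not uniform _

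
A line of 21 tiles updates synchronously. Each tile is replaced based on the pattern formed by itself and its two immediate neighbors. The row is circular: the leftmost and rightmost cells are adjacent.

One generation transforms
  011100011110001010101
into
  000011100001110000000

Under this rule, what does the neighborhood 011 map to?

At position 1 the neighborhood is 011; the next row has 0 there.

0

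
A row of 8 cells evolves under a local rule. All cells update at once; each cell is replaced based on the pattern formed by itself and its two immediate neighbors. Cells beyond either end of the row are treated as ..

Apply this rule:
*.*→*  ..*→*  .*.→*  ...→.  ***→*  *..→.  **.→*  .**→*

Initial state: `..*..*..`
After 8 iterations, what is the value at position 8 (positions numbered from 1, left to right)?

.

.**.**..
******..
******..  (fixed point — unchanged through iteration 8)
position 8 holds .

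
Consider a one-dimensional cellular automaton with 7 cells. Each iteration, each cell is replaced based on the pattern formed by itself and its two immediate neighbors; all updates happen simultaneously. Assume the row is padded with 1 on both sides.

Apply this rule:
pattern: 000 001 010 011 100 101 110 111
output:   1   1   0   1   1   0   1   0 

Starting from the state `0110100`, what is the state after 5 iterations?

0110011
0111110
0100010
0011100
1110111

1110111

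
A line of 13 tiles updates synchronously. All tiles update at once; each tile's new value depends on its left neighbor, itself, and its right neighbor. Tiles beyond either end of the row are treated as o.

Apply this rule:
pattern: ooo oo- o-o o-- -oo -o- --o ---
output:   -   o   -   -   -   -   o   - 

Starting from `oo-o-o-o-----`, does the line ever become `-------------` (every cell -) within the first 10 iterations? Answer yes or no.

no

iteration 1: -o----------o
iteration 2: -----------o-
iteration 3: ----------o--
iteration 4: ---------o--o
iteration 5: --------o--o-
iteration 6: -------o--o--
iteration 7: ------o--o--o
iteration 8: -----o--o--o-
iteration 9: ----o--o--o--
iteration 10: ---o--o--o--o
iteration 10 is ---o--o--o--o, still not uniform -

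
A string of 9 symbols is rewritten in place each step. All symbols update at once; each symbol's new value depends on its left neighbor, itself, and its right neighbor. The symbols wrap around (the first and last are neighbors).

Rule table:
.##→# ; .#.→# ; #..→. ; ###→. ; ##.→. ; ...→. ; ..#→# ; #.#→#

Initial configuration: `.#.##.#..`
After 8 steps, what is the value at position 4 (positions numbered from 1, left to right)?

#

step 1: ####.##..
step 2: #...##..#
step 3: ...##..##
step 4: ..##..##.
step 5: .##..##..
step 6: ##..##...
step 7: #..##...#
step 8: ..##...##
position 4 holds #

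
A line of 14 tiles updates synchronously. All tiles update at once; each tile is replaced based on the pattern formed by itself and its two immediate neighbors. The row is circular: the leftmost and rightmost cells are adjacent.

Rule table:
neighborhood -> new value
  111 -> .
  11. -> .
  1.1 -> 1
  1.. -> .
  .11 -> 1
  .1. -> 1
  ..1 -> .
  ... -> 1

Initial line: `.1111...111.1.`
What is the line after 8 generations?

.1....1.1..11.
.1.11.111..1..
.111.11....1.1
11..11..11.111
....1...1.11..
111.1.1.111..1
...111111....1
.1.1......11.1

.1.1......11.1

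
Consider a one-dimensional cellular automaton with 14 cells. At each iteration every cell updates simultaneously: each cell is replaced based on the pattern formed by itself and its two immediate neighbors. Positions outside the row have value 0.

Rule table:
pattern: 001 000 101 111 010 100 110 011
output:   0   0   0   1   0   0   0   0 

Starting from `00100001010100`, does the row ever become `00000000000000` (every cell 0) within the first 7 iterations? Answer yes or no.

yes

00000000000000
all cells are 0 at iteration 1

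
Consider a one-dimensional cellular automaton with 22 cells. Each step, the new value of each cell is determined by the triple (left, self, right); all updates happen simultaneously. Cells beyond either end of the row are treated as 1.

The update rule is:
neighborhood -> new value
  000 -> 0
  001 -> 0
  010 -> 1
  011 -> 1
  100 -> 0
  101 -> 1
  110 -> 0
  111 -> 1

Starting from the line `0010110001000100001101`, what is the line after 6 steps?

0011100001000100001011
0011000001000100001111
0010000001000100001111
0010000001000100001111  (fixed point — unchanged through step 6)

0010000001000100001111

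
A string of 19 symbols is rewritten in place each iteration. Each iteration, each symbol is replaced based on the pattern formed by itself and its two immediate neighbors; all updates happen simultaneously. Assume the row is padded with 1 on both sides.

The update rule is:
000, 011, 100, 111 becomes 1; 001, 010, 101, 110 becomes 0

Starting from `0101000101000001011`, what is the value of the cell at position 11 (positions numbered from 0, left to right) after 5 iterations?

0

iteration 1: 0000110000111100011
iteration 2: 1110101110111011011
iteration 3: 1100001100110010011
iteration 4: 1011101010101001011
iteration 5: 0011000000000100011
position 11 holds 0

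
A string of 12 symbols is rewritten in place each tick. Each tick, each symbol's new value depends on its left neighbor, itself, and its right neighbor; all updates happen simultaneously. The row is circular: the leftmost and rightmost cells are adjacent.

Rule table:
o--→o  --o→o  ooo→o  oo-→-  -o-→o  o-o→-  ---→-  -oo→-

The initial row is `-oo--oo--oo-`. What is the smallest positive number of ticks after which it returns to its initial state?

2

o--oo--oo--o
-oo--oo--oo-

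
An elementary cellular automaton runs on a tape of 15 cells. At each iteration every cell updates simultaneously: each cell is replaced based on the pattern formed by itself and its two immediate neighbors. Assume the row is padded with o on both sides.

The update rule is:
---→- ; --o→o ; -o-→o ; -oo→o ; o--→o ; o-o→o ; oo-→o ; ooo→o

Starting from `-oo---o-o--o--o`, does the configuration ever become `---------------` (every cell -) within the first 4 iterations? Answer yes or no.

iteration 1: oooo-oooooooooo
iteration 2: ooooooooooooooo
iteration 3: ooooooooooooooo  (fixed point — unchanged through iteration 4)
iteration 4 is ooooooooooooooo, still not uniform -

no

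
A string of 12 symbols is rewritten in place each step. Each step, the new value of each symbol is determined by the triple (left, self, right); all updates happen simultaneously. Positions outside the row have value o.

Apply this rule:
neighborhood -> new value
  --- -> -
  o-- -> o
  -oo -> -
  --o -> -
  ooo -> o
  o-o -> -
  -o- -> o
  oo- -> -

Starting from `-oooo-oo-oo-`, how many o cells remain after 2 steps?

--oo--------
o---o-------
count of o: 2

2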